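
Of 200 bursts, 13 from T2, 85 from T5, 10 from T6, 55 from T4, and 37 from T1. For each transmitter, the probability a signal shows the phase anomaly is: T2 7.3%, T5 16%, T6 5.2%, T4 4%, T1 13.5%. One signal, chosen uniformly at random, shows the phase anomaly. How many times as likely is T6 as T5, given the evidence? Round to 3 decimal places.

By Bayes' rule, posterior ∝ prior × likelihood:
  T2: 0.065 × 0.073 = 0.004745
  T5: 0.425 × 0.16 = 0.068
  T6: 0.05 × 0.052 = 0.0026
  T4: 0.275 × 0.04 = 0.011
  T1: 0.185 × 0.135 = 0.024975
Normalizing constant = 0.11132.
The ratio is 0.0026 / 0.068 (the normalizer cancels) = 0.038.

0.038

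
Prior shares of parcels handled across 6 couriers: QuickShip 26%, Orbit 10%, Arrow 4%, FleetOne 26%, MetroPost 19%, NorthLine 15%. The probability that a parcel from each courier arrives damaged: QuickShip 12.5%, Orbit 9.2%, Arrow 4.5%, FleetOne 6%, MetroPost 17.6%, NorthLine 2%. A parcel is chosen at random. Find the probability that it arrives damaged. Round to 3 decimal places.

By Bayes' rule, posterior ∝ prior × likelihood:
  QuickShip: 0.26 × 0.125 = 0.0325
  Orbit: 0.1 × 0.092 = 0.0092
  Arrow: 0.04 × 0.045 = 0.0018
  FleetOne: 0.26 × 0.06 = 0.0156
  MetroPost: 0.19 × 0.176 = 0.03344
  NorthLine: 0.15 × 0.02 = 0.003
P(damaged) = 0.0325 + 0.0092 + 0.0018 + 0.0156 + 0.03344 + 0.003 = 0.09554 → 0.096.

0.096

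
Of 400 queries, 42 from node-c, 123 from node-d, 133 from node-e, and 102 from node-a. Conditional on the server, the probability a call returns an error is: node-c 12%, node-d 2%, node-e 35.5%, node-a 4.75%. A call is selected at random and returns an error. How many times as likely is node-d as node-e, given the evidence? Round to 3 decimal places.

Prior × likelihood for each hypothesis:
  node-c: 0.105 × 0.12 = 0.0126
  node-d: 0.3075 × 0.02 = 0.00615
  node-e: 0.3325 × 0.355 = 0.1180375
  node-a: 0.255 × 0.0475 = 0.0121125
Total = 0.1489.
The ratio is 0.00615 / 0.1180375 (the normalizer cancels) = 0.052.

0.052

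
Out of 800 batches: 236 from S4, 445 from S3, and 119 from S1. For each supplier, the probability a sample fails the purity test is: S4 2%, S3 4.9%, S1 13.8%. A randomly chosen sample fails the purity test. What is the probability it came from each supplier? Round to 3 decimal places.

Unnormalized posteriors (prior × likelihood):
  S4: 0.295 × 0.02 = 0.0059
  S3: 0.55625 × 0.049 = 0.02725625
  S1: 0.14875 × 0.138 = 0.0205275
Sum = 0.05368375.
P(S4 | off-spec) = 0.0059/0.05368375 ≈ 0.110
P(S3 | off-spec) = 0.02725625/0.05368375 ≈ 0.508
P(S1 | off-spec) = 0.0205275/0.05368375 ≈ 0.382

S4 0.110, S3 0.508, S1 0.382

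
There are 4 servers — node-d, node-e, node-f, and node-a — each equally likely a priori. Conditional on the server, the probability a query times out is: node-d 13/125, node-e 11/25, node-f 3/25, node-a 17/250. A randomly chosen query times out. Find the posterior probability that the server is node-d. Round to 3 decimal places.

Since the prior is uniform, the posterior is proportional to the likelihood:
  node-d: 0.104
  node-e: 0.44
  node-f: 0.12
  node-a: 0.068
Total = 0.732.
P(node-d | evidence) = 0.104 / 0.732 ≈ 0.142.

0.142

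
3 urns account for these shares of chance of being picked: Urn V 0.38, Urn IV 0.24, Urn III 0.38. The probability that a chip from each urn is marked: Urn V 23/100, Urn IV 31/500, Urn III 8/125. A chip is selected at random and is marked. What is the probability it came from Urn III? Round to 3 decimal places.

By Bayes' rule, posterior ∝ prior × likelihood:
  Urn V: 0.38 × 0.23 = 0.0874
  Urn IV: 0.24 × 0.062 = 0.01488
  Urn III: 0.38 × 0.064 = 0.02432
Normalizing constant = 0.1266.
P(Urn III | evidence) = 0.02432 / 0.1266 ≈ 0.192.

0.192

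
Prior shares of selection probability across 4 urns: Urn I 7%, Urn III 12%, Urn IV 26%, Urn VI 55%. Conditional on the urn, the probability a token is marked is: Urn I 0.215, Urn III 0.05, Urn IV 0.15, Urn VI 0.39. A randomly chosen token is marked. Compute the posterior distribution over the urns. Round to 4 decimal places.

Compute prior × likelihood for every hypothesis:
  Urn I: 0.07 × 0.215 = 0.01505
  Urn III: 0.12 × 0.05 = 0.006
  Urn IV: 0.26 × 0.15 = 0.039
  Urn VI: 0.55 × 0.39 = 0.2145
Sum = 0.27455.
P(Urn I | marked) = 0.01505/0.27455 ≈ 0.0548
P(Urn III | marked) = 0.006/0.27455 ≈ 0.0219
P(Urn IV | marked) = 0.039/0.27455 ≈ 0.1421
P(Urn VI | marked) = 0.2145/0.27455 ≈ 0.7813

Urn I 0.0548, Urn III 0.0219, Urn IV 0.1421, Urn VI 0.7813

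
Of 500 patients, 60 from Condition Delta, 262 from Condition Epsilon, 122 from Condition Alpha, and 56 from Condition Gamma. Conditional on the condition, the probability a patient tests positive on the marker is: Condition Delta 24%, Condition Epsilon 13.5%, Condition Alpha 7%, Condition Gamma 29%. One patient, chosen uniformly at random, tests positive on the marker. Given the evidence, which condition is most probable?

Condition Epsilon

Compute prior × likelihood for every hypothesis:
  Condition Delta: 0.12 × 0.24 = 0.0288
  Condition Epsilon: 0.524 × 0.135 = 0.07074
  Condition Alpha: 0.244 × 0.07 = 0.01708
  Condition Gamma: 0.112 × 0.29 = 0.03248
Normalizing constant = 0.1491.
Largest term belongs to Condition Epsilon, so Condition Epsilon is most probable.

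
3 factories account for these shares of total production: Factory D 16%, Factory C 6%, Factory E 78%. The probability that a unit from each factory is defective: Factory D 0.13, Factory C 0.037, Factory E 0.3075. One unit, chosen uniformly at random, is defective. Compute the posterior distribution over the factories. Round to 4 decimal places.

Factory D 0.0791, Factory C 0.0084, Factory E 0.9124

By Bayes' rule, posterior ∝ prior × likelihood:
  Factory D: 0.16 × 0.13 = 0.0208
  Factory C: 0.06 × 0.037 = 0.00222
  Factory E: 0.78 × 0.3075 = 0.23985
Total = 0.26287.
P(Factory D | defective) = 0.0208/0.26287 ≈ 0.0791
P(Factory C | defective) = 0.00222/0.26287 ≈ 0.0084
P(Factory E | defective) = 0.23985/0.26287 ≈ 0.9124
(Check: 0.0791+0.0084+0.9124 = 0.9999.)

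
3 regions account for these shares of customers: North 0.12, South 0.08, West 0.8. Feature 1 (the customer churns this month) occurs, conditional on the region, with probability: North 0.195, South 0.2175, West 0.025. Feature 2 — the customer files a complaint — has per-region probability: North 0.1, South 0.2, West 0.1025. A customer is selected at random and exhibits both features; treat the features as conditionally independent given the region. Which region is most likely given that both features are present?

Compute prior × likelihood for every hypothesis:
  North: 0.12 × 0.195 × 0.1 = 0.00234
  South: 0.08 × 0.2175 × 0.2 = 0.00348
  West: 0.8 × 0.025 × 0.1025 = 0.00205
Total = 0.00787.
Largest term belongs to South, so South is most probable.

South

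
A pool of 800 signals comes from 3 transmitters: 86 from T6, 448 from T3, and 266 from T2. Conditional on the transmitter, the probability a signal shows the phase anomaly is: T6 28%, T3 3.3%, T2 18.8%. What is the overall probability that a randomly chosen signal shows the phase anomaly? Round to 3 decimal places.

0.111

Unnormalized posteriors (prior × likelihood):
  T6: 0.1075 × 0.28 = 0.0301
  T3: 0.56 × 0.033 = 0.01848
  T2: 0.3325 × 0.188 = 0.06251
P(anomaly) = 0.0301 + 0.01848 + 0.06251 = 0.11109 → 0.111.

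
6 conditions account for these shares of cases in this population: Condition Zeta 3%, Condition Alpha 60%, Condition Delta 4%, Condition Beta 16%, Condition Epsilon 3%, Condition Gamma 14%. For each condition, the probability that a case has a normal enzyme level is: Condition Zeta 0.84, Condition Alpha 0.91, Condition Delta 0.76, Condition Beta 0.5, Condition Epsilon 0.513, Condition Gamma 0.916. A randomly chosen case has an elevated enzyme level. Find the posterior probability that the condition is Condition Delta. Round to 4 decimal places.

Taking complements, P(elevated | each) = Condition Zeta 0.16, Condition Alpha 0.09, Condition Delta 0.24, Condition Beta 0.5, Condition Epsilon 0.487, Condition Gamma 0.084.
Compute prior × likelihood for every hypothesis:
  Condition Zeta: 0.03 × 0.16 = 0.0048
  Condition Alpha: 0.6 × 0.09 = 0.054
  Condition Delta: 0.04 × 0.24 = 0.0096
  Condition Beta: 0.16 × 0.5 = 0.08
  Condition Epsilon: 0.03 × 0.487 = 0.01461
  Condition Gamma: 0.14 × 0.084 = 0.01176
Normalizing constant = 0.17477.
P(Condition Delta | evidence) = 0.0096 / 0.17477 ≈ 0.0549.

0.0549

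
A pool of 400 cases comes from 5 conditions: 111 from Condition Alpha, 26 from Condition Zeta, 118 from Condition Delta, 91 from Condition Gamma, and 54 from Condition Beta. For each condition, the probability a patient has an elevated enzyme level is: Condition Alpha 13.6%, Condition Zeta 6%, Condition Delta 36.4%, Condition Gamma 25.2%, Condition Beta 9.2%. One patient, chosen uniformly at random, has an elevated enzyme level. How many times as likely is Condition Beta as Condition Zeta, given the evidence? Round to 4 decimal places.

By Bayes' rule, posterior ∝ prior × likelihood:
  Condition Alpha: 0.2775 × 0.136 = 0.03774
  Condition Zeta: 0.065 × 0.06 = 0.0039
  Condition Delta: 0.295 × 0.364 = 0.10738
  Condition Gamma: 0.2275 × 0.252 = 0.05733
  Condition Beta: 0.135 × 0.092 = 0.01242
Total = 0.21877.
The ratio is 0.01242 / 0.0039 (the normalizer cancels) = 3.1846.

3.1846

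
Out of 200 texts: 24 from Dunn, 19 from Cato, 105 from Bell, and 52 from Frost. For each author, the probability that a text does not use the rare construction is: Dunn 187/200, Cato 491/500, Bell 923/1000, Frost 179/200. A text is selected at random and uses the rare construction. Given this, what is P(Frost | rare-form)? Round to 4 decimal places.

Taking complements, P(rare-form | each) = Dunn 0.065, Cato 0.018, Bell 0.077, Frost 0.105.
By Bayes' rule, posterior ∝ prior × likelihood:
  Dunn: 0.12 × 0.065 = 0.0078
  Cato: 0.095 × 0.018 = 0.00171
  Bell: 0.525 × 0.077 = 0.040425
  Frost: 0.26 × 0.105 = 0.0273
Sum = 0.077235.
P(Frost | evidence) = 0.0273 / 0.077235 ≈ 0.3535.

0.3535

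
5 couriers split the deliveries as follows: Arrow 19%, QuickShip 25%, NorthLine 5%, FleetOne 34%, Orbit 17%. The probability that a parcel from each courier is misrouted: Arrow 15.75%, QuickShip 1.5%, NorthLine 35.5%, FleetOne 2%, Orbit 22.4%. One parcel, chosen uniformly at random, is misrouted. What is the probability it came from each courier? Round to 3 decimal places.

Arrow 0.311, QuickShip 0.039, NorthLine 0.184, FleetOne 0.071, Orbit 0.395

Unnormalized posteriors (prior × likelihood):
  Arrow: 0.19 × 0.1575 = 0.029925
  QuickShip: 0.25 × 0.015 = 0.00375
  NorthLine: 0.05 × 0.355 = 0.01775
  FleetOne: 0.34 × 0.02 = 0.0068
  Orbit: 0.17 × 0.224 = 0.03808
Sum = 0.096305.
P(Arrow | misrouted) = 0.029925/0.096305 ≈ 0.311
P(QuickShip | misrouted) = 0.00375/0.096305 ≈ 0.039
P(NorthLine | misrouted) = 0.01775/0.096305 ≈ 0.184
P(FleetOne | misrouted) = 0.0068/0.096305 ≈ 0.071
P(Orbit | misrouted) = 0.03808/0.096305 ≈ 0.395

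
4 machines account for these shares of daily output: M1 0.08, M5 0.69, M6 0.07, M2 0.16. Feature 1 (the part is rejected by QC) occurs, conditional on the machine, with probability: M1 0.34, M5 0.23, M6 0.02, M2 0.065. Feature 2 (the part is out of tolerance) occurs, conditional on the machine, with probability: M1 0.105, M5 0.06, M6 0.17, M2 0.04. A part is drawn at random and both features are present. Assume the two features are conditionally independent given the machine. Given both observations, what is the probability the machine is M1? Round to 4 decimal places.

0.2192

Prior × likelihood for each hypothesis:
  M1: 0.08 × 0.34 × 0.105 = 0.002856
  M5: 0.69 × 0.23 × 0.06 = 0.009522
  M6: 0.07 × 0.02 × 0.17 = 0.000238
  M2: 0.16 × 0.065 × 0.04 = 0.000416
Normalizing constant = 0.013032.
P(M1 | evidence) = 0.002856 / 0.013032 ≈ 0.2192.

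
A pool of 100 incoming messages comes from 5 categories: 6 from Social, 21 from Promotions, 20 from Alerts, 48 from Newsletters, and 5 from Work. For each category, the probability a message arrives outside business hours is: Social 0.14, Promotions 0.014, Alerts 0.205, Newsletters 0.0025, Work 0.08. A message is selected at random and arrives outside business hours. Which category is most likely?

Unnormalized posteriors (prior × likelihood):
  Social: 0.06 × 0.14 = 0.0084
  Promotions: 0.21 × 0.014 = 0.00294
  Alerts: 0.2 × 0.205 = 0.041
  Newsletters: 0.48 × 0.0025 = 0.0012
  Work: 0.05 × 0.08 = 0.004
Normalizing constant = 0.05754.
Largest term belongs to Alerts, so Alerts is most probable.

Alerts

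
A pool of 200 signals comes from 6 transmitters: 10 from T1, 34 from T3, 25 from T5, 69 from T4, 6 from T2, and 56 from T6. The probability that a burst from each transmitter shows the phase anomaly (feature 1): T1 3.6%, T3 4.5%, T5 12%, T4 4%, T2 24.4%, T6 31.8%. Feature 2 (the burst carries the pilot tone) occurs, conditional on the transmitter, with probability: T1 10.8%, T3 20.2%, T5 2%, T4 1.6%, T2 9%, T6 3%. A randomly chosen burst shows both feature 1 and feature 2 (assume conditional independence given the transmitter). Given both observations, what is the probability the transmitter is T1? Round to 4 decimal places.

0.0348

Prior × likelihood for each hypothesis:
  T1: 0.05 × 0.036 × 0.108 = 0.0001944
  T3: 0.17 × 0.045 × 0.202 = 0.0015453
  T5: 0.125 × 0.12 × 0.02 = 0.0003
  T4: 0.345 × 0.04 × 0.016 = 0.0002208
  T2: 0.03 × 0.244 × 0.09 = 0.0006588
  T6: 0.28 × 0.318 × 0.03 = 0.0026712
Normalizing constant = 0.0055905.
P(T1 | evidence) = 0.0001944 / 0.0055905 ≈ 0.0348.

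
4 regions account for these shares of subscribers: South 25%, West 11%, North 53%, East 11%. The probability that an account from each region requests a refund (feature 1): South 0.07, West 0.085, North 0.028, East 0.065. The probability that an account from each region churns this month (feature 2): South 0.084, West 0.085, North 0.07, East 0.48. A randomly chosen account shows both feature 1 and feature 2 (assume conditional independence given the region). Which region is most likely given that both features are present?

East

Prior × likelihood for each hypothesis:
  South: 0.25 × 0.07 × 0.084 = 0.00147
  West: 0.11 × 0.085 × 0.085 = 0.00079475
  North: 0.53 × 0.028 × 0.07 = 0.0010388
  East: 0.11 × 0.065 × 0.48 = 0.003432
Sum = 0.00673555.
Largest term belongs to East, so East is most probable.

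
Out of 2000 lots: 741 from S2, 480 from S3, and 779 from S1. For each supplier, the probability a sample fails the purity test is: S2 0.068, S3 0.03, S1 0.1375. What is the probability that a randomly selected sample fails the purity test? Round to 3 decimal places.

0.086

Prior × likelihood for each hypothesis:
  S2: 0.3705 × 0.068 = 0.025194
  S3: 0.24 × 0.03 = 0.0072
  S1: 0.3895 × 0.1375 = 0.05355625
P(off-spec) = 0.025194 + 0.0072 + 0.05355625 = 0.08595025 → 0.086.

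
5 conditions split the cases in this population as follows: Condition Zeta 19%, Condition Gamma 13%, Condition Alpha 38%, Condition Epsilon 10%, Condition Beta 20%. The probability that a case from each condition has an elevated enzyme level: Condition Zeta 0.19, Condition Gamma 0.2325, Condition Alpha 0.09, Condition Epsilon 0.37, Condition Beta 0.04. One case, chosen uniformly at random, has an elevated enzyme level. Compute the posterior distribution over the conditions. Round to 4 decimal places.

Unnormalized posteriors (prior × likelihood):
  Condition Zeta: 0.19 × 0.19 = 0.0361
  Condition Gamma: 0.13 × 0.2325 = 0.030225
  Condition Alpha: 0.38 × 0.09 = 0.0342
  Condition Epsilon: 0.1 × 0.37 = 0.037
  Condition Beta: 0.2 × 0.04 = 0.008
Normalizing constant = 0.145525.
P(Condition Zeta | elevated) = 0.0361/0.145525 ≈ 0.2481
P(Condition Gamma | elevated) = 0.030225/0.145525 ≈ 0.2077
P(Condition Alpha | elevated) = 0.0342/0.145525 ≈ 0.2350
P(Condition Epsilon | elevated) = 0.037/0.145525 ≈ 0.2543
P(Condition Beta | elevated) = 0.008/0.145525 ≈ 0.0550
(Check: 0.2481+0.2077+0.2350+0.2543+0.0550 = 1.0001.)

Condition Zeta 0.2481, Condition Gamma 0.2077, Condition Alpha 0.2350, Condition Epsilon 0.2543, Condition Beta 0.0550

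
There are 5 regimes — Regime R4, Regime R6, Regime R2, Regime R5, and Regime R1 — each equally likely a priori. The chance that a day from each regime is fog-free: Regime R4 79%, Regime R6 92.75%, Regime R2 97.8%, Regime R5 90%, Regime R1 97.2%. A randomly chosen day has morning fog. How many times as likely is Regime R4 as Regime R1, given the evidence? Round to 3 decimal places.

7.500

Taking complements, P(fog | each) = Regime R4 0.21, Regime R6 0.0725, Regime R2 0.022, Regime R5 0.1, Regime R1 0.028.
Since the prior is uniform, the posterior is proportional to the likelihood:
  Regime R4: 0.21
  Regime R6: 0.0725
  Regime R2: 0.022
  Regime R5: 0.1
  Regime R1: 0.028
Total = 0.4325.
The ratio is 0.21 / 0.028 (the normalizer cancels) = 7.500.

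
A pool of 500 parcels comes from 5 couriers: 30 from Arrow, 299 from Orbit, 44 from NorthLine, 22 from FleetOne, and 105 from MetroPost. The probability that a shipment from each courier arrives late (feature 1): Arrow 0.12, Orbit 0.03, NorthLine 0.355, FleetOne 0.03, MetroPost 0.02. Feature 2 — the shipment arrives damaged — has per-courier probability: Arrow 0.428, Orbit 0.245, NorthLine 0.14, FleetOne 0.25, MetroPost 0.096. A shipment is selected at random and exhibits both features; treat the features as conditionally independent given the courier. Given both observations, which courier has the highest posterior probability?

Orbit

By Bayes' rule, posterior ∝ prior × likelihood:
  Arrow: 0.06 × 0.12 × 0.428 = 0.0030816
  Orbit: 0.598 × 0.03 × 0.245 = 0.0043953
  NorthLine: 0.088 × 0.355 × 0.14 = 0.0043736
  FleetOne: 0.044 × 0.03 × 0.25 = 0.00033
  MetroPost: 0.21 × 0.02 × 0.096 = 0.0004032
Normalizing constant = 0.0125837.
Largest term belongs to Orbit, so Orbit is most probable.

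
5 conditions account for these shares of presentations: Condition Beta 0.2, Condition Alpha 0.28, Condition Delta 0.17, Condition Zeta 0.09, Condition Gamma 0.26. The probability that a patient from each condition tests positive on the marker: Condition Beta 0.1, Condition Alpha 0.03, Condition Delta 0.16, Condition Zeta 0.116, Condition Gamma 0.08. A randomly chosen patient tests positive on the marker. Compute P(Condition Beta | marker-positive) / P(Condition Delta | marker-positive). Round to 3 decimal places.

Unnormalized posteriors (prior × likelihood):
  Condition Beta: 0.2 × 0.1 = 0.02
  Condition Alpha: 0.28 × 0.03 = 0.0084
  Condition Delta: 0.17 × 0.16 = 0.0272
  Condition Zeta: 0.09 × 0.116 = 0.01044
  Condition Gamma: 0.26 × 0.08 = 0.0208
Total = 0.08684.
The ratio is 0.02 / 0.0272 (the normalizer cancels) = 0.735.

0.735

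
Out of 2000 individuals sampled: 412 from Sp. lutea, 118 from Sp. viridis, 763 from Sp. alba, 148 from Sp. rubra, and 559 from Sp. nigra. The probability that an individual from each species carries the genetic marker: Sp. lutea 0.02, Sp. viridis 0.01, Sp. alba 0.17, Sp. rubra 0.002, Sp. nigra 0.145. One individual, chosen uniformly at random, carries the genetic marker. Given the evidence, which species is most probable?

Sp. alba

Prior × likelihood for each hypothesis:
  Sp. lutea: 0.206 × 0.02 = 0.00412
  Sp. viridis: 0.059 × 0.01 = 0.00059
  Sp. alba: 0.3815 × 0.17 = 0.064855
  Sp. rubra: 0.074 × 0.002 = 0.000148
  Sp. nigra: 0.2795 × 0.145 = 0.0405275
Total = 0.1102405.
Largest term belongs to Sp. alba, so Sp. alba is most probable.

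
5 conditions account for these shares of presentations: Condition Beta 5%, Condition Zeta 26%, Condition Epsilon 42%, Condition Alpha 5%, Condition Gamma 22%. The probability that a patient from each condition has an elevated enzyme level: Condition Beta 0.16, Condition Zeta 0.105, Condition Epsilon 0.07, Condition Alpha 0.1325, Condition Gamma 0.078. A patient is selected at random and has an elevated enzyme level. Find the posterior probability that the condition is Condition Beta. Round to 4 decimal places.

0.0904

Compute prior × likelihood for every hypothesis:
  Condition Beta: 0.05 × 0.16 = 0.008
  Condition Zeta: 0.26 × 0.105 = 0.0273
  Condition Epsilon: 0.42 × 0.07 = 0.0294
  Condition Alpha: 0.05 × 0.1325 = 0.006625
  Condition Gamma: 0.22 × 0.078 = 0.01716
Total = 0.088485.
P(Condition Beta | evidence) = 0.008 / 0.088485 ≈ 0.0904.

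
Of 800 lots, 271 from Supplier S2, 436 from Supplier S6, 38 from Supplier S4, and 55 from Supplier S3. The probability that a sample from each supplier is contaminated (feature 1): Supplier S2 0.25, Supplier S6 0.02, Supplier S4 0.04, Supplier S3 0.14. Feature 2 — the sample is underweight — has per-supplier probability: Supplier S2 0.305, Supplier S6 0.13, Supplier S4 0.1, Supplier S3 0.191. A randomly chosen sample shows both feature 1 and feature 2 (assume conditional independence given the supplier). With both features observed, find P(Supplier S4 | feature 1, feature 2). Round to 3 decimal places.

0.006

Prior × likelihood for each hypothesis:
  Supplier S2: 0.33875 × 0.25 × 0.305 = 0.0258296875
  Supplier S6: 0.545 × 0.02 × 0.13 = 0.001417
  Supplier S4: 0.0475 × 0.04 × 0.1 = 0.00019
  Supplier S3: 0.06875 × 0.14 × 0.191 = 0.001838375
Total = 0.0292750625.
P(Supplier S4 | evidence) = 0.00019 / 0.0292750625 ≈ 0.006.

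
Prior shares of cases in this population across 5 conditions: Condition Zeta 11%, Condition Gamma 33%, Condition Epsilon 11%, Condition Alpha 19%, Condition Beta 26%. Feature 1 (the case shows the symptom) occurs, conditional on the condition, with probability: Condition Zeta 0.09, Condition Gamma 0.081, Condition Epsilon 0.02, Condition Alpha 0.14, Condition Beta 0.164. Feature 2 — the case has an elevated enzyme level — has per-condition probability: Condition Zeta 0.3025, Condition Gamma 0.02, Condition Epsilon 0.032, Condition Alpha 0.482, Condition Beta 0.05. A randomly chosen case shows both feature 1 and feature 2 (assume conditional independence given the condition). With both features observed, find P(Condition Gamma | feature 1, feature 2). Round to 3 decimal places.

Prior × likelihood for each hypothesis:
  Condition Zeta: 0.11 × 0.09 × 0.3025 = 0.00299475
  Condition Gamma: 0.33 × 0.081 × 0.02 = 0.0005346
  Condition Epsilon: 0.11 × 0.02 × 0.032 = 0.0000704
  Condition Alpha: 0.19 × 0.14 × 0.482 = 0.0128212
  Condition Beta: 0.26 × 0.164 × 0.05 = 0.002132
Total = 0.01855295.
P(Condition Gamma | evidence) = 0.0005346 / 0.01855295 ≈ 0.029.

0.029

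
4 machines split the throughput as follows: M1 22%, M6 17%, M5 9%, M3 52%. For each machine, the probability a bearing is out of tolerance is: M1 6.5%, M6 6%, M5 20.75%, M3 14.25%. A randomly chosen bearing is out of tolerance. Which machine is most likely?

M3

Prior × likelihood for each hypothesis:
  M1: 0.22 × 0.065 = 0.0143
  M6: 0.17 × 0.06 = 0.0102
  M5: 0.09 × 0.2075 = 0.018675
  M3: 0.52 × 0.1425 = 0.0741
Sum = 0.117275.
Largest term belongs to M3, so M3 is most probable.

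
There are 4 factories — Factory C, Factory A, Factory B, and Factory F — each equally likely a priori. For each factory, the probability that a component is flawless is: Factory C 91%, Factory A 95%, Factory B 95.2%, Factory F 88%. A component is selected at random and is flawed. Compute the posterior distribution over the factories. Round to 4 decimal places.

Taking complements, P(flawed | each) = Factory C 0.09, Factory A 0.05, Factory B 0.048, Factory F 0.12.
Since the prior is uniform, the posterior is proportional to the likelihood:
  Factory C: 0.09
  Factory A: 0.05
  Factory B: 0.048
  Factory F: 0.12
Total = 0.308.
P(Factory C | flawed) = 0.09/0.308 ≈ 0.2922
P(Factory A | flawed) = 0.05/0.308 ≈ 0.1623
P(Factory B | flawed) = 0.048/0.308 ≈ 0.1558
P(Factory F | flawed) = 0.12/0.308 ≈ 0.3896
(Check: 0.2922+0.1623+0.1558+0.3896 = 0.9999.)

Factory C 0.2922, Factory A 0.1623, Factory B 0.1558, Factory F 0.3896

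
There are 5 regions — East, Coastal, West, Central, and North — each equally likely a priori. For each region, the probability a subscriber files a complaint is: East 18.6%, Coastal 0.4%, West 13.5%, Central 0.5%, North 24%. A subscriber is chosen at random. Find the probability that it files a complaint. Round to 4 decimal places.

Since the prior is uniform, the posterior is proportional to the likelihood:
  East: 0.186
  Coastal: 0.004
  West: 0.135
  Central: 0.005
  North: 0.24
P(complaint) = (1/5) × (0.186 + 0.004 + 0.135 + 0.005 + 0.24) = 0.57/5 ≈ 0.1140.

0.1140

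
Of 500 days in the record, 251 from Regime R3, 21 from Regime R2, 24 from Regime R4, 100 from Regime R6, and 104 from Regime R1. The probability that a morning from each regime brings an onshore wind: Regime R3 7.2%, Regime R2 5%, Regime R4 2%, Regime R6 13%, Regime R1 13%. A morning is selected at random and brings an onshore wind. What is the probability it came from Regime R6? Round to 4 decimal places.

0.2819

Prior × likelihood for each hypothesis:
  Regime R3: 0.502 × 0.072 = 0.036144
  Regime R2: 0.042 × 0.05 = 0.0021
  Regime R4: 0.048 × 0.02 = 0.00096
  Regime R6: 0.2 × 0.13 = 0.026
  Regime R1: 0.208 × 0.13 = 0.02704
Sum = 0.092244.
P(Regime R6 | evidence) = 0.026 / 0.092244 ≈ 0.2819.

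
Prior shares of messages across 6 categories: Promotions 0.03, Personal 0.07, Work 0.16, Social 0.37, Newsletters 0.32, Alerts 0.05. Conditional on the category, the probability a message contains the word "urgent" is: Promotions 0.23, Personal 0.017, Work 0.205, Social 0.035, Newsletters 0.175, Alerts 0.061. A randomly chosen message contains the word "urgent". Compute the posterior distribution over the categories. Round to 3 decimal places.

Promotions 0.061, Personal 0.011, Work 0.291, Social 0.115, Newsletters 0.496, Alerts 0.027

Prior × likelihood for each hypothesis:
  Promotions: 0.03 × 0.23 = 0.0069
  Personal: 0.07 × 0.017 = 0.00119
  Work: 0.16 × 0.205 = 0.0328
  Social: 0.37 × 0.035 = 0.01295
  Newsletters: 0.32 × 0.175 = 0.056
  Alerts: 0.05 × 0.061 = 0.00305
Sum = 0.11289.
P(Promotions | urgent-flag) = 0.0069/0.11289 ≈ 0.061
P(Personal | urgent-flag) = 0.00119/0.11289 ≈ 0.011
P(Work | urgent-flag) = 0.0328/0.11289 ≈ 0.291
P(Social | urgent-flag) = 0.01295/0.11289 ≈ 0.115
P(Newsletters | urgent-flag) = 0.056/0.11289 ≈ 0.496
P(Alerts | urgent-flag) = 0.00305/0.11289 ≈ 0.027
(Check: 0.061+0.011+0.291+0.115+0.496+0.027 = 1.001.)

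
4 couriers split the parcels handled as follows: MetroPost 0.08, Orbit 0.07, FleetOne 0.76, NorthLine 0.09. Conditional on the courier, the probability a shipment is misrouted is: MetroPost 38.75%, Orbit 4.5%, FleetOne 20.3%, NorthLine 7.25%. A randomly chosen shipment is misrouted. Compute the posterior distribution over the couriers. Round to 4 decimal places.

By Bayes' rule, posterior ∝ prior × likelihood:
  MetroPost: 0.08 × 0.3875 = 0.031
  Orbit: 0.07 × 0.045 = 0.00315
  FleetOne: 0.76 × 0.203 = 0.15428
  NorthLine: 0.09 × 0.0725 = 0.006525
Total = 0.194955.
P(MetroPost | misrouted) = 0.031/0.194955 ≈ 0.1590
P(Orbit | misrouted) = 0.00315/0.194955 ≈ 0.0162
P(FleetOne | misrouted) = 0.15428/0.194955 ≈ 0.7914
P(NorthLine | misrouted) = 0.006525/0.194955 ≈ 0.0335
(Check: 0.1590+0.0162+0.7914+0.0335 = 1.0001.)

MetroPost 0.1590, Orbit 0.0162, FleetOne 0.7914, NorthLine 0.0335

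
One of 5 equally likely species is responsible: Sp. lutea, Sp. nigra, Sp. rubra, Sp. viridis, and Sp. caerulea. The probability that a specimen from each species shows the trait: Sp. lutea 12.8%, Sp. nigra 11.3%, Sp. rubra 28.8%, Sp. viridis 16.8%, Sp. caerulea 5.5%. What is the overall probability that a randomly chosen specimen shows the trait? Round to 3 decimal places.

With a uniform prior (1/5 each), posterior ∝ likelihood:
  Sp. lutea: 0.128
  Sp. nigra: 0.113
  Sp. rubra: 0.288
  Sp. viridis: 0.168
  Sp. caerulea: 0.055
P(trait) = (1/5) × (0.128 + 0.113 + 0.288 + 0.168 + 0.055) = 0.752/5 ≈ 0.150.

0.150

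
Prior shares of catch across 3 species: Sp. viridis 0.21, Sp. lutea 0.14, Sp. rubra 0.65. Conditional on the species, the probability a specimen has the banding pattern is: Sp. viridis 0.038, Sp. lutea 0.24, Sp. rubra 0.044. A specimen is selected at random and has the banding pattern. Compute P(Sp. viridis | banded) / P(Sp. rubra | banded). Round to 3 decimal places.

Compute prior × likelihood for every hypothesis:
  Sp. viridis: 0.21 × 0.038 = 0.00798
  Sp. lutea: 0.14 × 0.24 = 0.0336
  Sp. rubra: 0.65 × 0.044 = 0.0286
Sum = 0.07018.
The ratio is 0.00798 / 0.0286 (the normalizer cancels) = 0.279.

0.279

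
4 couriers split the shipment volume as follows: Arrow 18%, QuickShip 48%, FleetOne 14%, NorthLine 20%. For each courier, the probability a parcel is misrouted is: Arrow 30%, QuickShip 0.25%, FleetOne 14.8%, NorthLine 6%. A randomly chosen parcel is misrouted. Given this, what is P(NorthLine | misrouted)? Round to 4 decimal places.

0.1365

Unnormalized posteriors (prior × likelihood):
  Arrow: 0.18 × 0.3 = 0.054
  QuickShip: 0.48 × 0.0025 = 0.0012
  FleetOne: 0.14 × 0.148 = 0.02072
  NorthLine: 0.2 × 0.06 = 0.012
Normalizing constant = 0.08792.
P(NorthLine | evidence) = 0.012 / 0.08792 ≈ 0.1365.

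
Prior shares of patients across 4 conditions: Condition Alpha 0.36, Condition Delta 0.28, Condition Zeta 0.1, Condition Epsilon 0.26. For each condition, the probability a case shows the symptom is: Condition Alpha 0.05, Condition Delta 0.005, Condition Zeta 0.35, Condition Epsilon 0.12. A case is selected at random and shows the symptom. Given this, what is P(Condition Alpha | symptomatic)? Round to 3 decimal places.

0.210

Prior × likelihood for each hypothesis:
  Condition Alpha: 0.36 × 0.05 = 0.018
  Condition Delta: 0.28 × 0.005 = 0.0014
  Condition Zeta: 0.1 × 0.35 = 0.035
  Condition Epsilon: 0.26 × 0.12 = 0.0312
Sum = 0.0856.
P(Condition Alpha | evidence) = 0.018 / 0.0856 ≈ 0.210.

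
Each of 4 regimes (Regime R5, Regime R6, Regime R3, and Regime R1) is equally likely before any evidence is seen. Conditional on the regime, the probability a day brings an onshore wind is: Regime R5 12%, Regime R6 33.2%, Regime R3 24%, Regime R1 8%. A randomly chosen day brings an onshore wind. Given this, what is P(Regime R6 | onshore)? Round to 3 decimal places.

With a uniform prior (1/4 each), posterior ∝ likelihood:
  Regime R5: 0.12
  Regime R6: 0.332
  Regime R3: 0.24
  Regime R1: 0.08
Sum = 0.772.
P(Regime R6 | evidence) = 0.332 / 0.772 ≈ 0.430.

0.430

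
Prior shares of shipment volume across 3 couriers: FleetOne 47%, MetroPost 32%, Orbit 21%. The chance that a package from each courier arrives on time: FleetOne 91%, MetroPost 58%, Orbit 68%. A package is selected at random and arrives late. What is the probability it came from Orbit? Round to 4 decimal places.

0.2755

Taking complements, P(late | each) = FleetOne 0.09, MetroPost 0.42, Orbit 0.32.
By Bayes' rule, posterior ∝ prior × likelihood:
  FleetOne: 0.47 × 0.09 = 0.0423
  MetroPost: 0.32 × 0.42 = 0.1344
  Orbit: 0.21 × 0.32 = 0.0672
Normalizing constant = 0.2439.
P(Orbit | evidence) = 0.0672 / 0.2439 ≈ 0.2755.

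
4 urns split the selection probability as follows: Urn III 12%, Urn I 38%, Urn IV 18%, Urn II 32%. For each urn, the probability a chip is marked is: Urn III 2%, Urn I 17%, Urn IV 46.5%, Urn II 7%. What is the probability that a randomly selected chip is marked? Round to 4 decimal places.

Unnormalized posteriors (prior × likelihood):
  Urn III: 0.12 × 0.02 = 0.0024
  Urn I: 0.38 × 0.17 = 0.0646
  Urn IV: 0.18 × 0.465 = 0.0837
  Urn II: 0.32 × 0.07 = 0.0224
P(marked) = 0.0024 + 0.0646 + 0.0837 + 0.0224 = 0.1731 → 0.1731.

0.1731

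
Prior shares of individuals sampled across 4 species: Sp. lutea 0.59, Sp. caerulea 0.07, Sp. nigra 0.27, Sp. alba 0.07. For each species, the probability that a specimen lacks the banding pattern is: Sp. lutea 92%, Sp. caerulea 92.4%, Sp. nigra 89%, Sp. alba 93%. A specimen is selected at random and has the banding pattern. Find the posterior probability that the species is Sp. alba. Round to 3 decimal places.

Taking complements, P(banded | each) = Sp. lutea 0.08, Sp. caerulea 0.076, Sp. nigra 0.11, Sp. alba 0.07.
Compute prior × likelihood for every hypothesis:
  Sp. lutea: 0.59 × 0.08 = 0.0472
  Sp. caerulea: 0.07 × 0.076 = 0.00532
  Sp. nigra: 0.27 × 0.11 = 0.0297
  Sp. alba: 0.07 × 0.07 = 0.0049
Sum = 0.08712.
P(Sp. alba | evidence) = 0.0049 / 0.08712 ≈ 0.056.

0.056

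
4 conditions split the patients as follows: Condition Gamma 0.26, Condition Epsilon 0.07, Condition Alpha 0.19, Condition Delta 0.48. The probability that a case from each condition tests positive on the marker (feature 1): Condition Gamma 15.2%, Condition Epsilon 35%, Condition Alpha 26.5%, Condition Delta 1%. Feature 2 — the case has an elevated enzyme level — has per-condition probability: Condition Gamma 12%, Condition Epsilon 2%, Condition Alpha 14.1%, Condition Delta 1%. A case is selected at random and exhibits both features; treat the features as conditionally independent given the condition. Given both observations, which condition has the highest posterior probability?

Condition Alpha

Prior × likelihood for each hypothesis:
  Condition Gamma: 0.26 × 0.152 × 0.12 = 0.0047424
  Condition Epsilon: 0.07 × 0.35 × 0.02 = 0.00049
  Condition Alpha: 0.19 × 0.265 × 0.141 = 0.00709935
  Condition Delta: 0.48 × 0.01 × 0.01 = 0.000048
Sum = 0.01237975.
Largest term belongs to Condition Alpha, so Condition Alpha is most probable.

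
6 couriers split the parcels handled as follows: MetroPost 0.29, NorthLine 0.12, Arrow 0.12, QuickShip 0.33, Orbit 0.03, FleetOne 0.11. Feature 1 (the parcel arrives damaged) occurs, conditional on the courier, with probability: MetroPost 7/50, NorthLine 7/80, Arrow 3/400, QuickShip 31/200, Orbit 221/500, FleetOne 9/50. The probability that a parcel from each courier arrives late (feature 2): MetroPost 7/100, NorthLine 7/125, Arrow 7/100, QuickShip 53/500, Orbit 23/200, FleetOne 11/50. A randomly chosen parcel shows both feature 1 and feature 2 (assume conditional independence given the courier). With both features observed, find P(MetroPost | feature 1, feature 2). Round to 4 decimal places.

Compute prior × likelihood for every hypothesis:
  MetroPost: 0.29 × 0.14 × 0.07 = 0.002842
  NorthLine: 0.12 × 0.0875 × 0.056 = 0.000588
  Arrow: 0.12 × 0.0075 × 0.07 = 0.000063
  QuickShip: 0.33 × 0.155 × 0.106 = 0.0054219
  Orbit: 0.03 × 0.442 × 0.115 = 0.0015249
  FleetOne: 0.11 × 0.18 × 0.22 = 0.004356
Total = 0.0147958.
P(MetroPost | evidence) = 0.002842 / 0.0147958 ≈ 0.1921.

0.1921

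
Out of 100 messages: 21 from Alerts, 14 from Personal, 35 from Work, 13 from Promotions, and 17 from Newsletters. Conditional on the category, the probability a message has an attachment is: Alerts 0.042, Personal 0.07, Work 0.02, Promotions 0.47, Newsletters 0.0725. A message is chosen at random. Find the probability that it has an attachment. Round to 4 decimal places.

0.0990

Unnormalized posteriors (prior × likelihood):
  Alerts: 0.21 × 0.042 = 0.00882
  Personal: 0.14 × 0.07 = 0.0098
  Work: 0.35 × 0.02 = 0.007
  Promotions: 0.13 × 0.47 = 0.0611
  Newsletters: 0.17 × 0.0725 = 0.012325
P(attachment) = 0.00882 + 0.0098 + 0.007 + 0.0611 + 0.012325 = 0.099045 → 0.0990.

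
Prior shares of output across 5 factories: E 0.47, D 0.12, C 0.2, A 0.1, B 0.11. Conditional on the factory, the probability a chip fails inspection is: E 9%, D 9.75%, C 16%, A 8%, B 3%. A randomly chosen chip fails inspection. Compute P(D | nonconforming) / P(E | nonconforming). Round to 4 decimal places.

0.2766

By Bayes' rule, posterior ∝ prior × likelihood:
  E: 0.47 × 0.09 = 0.0423
  D: 0.12 × 0.0975 = 0.0117
  C: 0.2 × 0.16 = 0.032
  A: 0.1 × 0.08 = 0.008
  B: 0.11 × 0.03 = 0.0033
Total = 0.0973.
The ratio is 0.0117 / 0.0423 (the normalizer cancels) = 0.2766.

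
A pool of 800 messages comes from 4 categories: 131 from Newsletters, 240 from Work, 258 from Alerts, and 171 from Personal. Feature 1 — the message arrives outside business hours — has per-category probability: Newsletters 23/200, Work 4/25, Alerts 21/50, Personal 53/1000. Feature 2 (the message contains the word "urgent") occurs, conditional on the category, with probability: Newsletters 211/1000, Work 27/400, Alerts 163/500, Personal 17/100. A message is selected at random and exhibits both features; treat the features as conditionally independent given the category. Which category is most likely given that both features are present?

Unnormalized posteriors (prior × likelihood):
  Newsletters: 0.16375 × 0.115 × 0.211 = 0.00397339375
  Work: 0.3 × 0.16 × 0.0675 = 0.00324
  Alerts: 0.3225 × 0.42 × 0.326 = 0.0441567
  Personal: 0.21375 × 0.053 × 0.17 = 0.0019258875
Total = 0.05329598125.
Largest term belongs to Alerts, so Alerts is most probable.

Alerts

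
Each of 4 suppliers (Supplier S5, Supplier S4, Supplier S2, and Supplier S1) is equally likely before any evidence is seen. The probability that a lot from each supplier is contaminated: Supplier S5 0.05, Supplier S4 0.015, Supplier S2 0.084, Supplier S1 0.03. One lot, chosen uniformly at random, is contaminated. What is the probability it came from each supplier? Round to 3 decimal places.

Supplier S5 0.279, Supplier S4 0.084, Supplier S2 0.469, Supplier S1 0.168

With a uniform prior (1/4 each), posterior ∝ likelihood:
  Supplier S5: 0.05
  Supplier S4: 0.015
  Supplier S2: 0.084
  Supplier S1: 0.03
Total = 0.179.
P(Supplier S5 | contaminated) = 0.05/0.179 ≈ 0.279
P(Supplier S4 | contaminated) = 0.015/0.179 ≈ 0.084
P(Supplier S2 | contaminated) = 0.084/0.179 ≈ 0.469
P(Supplier S1 | contaminated) = 0.03/0.179 ≈ 0.168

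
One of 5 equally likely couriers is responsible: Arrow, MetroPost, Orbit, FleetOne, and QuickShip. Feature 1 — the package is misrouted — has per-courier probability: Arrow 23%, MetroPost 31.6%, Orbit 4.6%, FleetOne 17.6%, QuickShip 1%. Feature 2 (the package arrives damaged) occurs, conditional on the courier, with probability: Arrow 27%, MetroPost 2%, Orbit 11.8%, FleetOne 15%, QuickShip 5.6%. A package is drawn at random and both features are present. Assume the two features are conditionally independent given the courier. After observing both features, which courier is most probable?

Arrow

With a uniform prior (1/5 each), posterior ∝ likelihood:
  Arrow: 0.23 × 0.27 = 0.0621
  MetroPost: 0.316 × 0.02 = 0.00632
  Orbit: 0.046 × 0.118 = 0.005428
  FleetOne: 0.176 × 0.15 = 0.0264
  QuickShip: 0.01 × 0.056 = 0.00056
Sum = 0.100808.
Largest term belongs to Arrow, so Arrow is most probable.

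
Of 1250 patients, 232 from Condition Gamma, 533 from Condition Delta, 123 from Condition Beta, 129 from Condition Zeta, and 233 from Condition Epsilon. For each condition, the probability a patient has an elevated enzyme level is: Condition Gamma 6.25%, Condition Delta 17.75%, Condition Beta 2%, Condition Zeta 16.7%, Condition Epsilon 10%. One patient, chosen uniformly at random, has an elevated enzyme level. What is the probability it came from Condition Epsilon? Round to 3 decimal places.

0.149

Prior × likelihood for each hypothesis:
  Condition Gamma: 0.1856 × 0.0625 = 0.0116
  Condition Delta: 0.4264 × 0.1775 = 0.075686
  Condition Beta: 0.0984 × 0.02 = 0.001968
  Condition Zeta: 0.1032 × 0.167 = 0.0172344
  Condition Epsilon: 0.1864 × 0.1 = 0.01864
Sum = 0.1251284.
P(Condition Epsilon | evidence) = 0.01864 / 0.1251284 ≈ 0.149.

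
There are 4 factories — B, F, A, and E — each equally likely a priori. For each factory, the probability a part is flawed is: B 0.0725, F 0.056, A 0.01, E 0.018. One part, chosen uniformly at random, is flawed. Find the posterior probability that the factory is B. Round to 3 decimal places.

Since the prior is uniform, the posterior is proportional to the likelihood:
  B: 0.0725
  F: 0.056
  A: 0.01
  E: 0.018
Normalizing constant = 0.1565.
P(B | evidence) = 0.0725 / 0.1565 ≈ 0.463.

0.463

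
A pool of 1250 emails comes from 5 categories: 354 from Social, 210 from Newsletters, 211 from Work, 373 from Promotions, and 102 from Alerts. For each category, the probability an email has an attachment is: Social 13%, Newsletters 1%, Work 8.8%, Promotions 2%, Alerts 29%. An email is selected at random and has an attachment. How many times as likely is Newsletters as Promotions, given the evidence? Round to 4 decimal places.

By Bayes' rule, posterior ∝ prior × likelihood:
  Social: 0.2832 × 0.13 = 0.036816
  Newsletters: 0.168 × 0.01 = 0.00168
  Work: 0.1688 × 0.088 = 0.0148544
  Promotions: 0.2984 × 0.02 = 0.005968
  Alerts: 0.0816 × 0.29 = 0.023664
Total = 0.0829824.
The ratio is 0.00168 / 0.005968 (the normalizer cancels) = 0.2815.

0.2815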